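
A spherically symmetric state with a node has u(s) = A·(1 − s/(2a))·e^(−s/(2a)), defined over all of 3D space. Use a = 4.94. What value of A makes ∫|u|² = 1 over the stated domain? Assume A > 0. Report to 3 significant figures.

We need A² ∫|f|² 4πs² ds = 1, taking the integral from 0 to ∞.
The angular integral contributes 4π, leaving ∫₀^∞ s²|u|² ds.
Using ∫₀^∞ sⁿ e^(−αs) ds = n!/αⁿ⁺¹, carrying out the integral gives A² · 8·π·a^3.
Hence A² = 1/[8·π·a^3].
Substituting a = 4.94 gives A² = 0.0003300, so A = 0.01817.

A ≈ 0.0182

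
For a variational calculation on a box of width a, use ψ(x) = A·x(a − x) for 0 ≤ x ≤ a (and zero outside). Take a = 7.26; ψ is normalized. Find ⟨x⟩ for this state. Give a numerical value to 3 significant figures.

⟨x⟩ ≈ 3.63

By definition ⟨x⟩ = ∫ x |ψ(x)|² dx.
Expanding the polynomial and integrating term by term, since the A² factors cancel between numerator and denominator, ⟨x⟩ = a/2.
Putting a = 7.26 gives 3.630.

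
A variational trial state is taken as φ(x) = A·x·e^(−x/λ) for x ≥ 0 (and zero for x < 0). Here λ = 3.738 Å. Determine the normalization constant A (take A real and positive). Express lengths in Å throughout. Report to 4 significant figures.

A ≈ 0.2767 Å^(-3/2)

We need A² ∫|f|² dx = 1, taking the integral from 0 to ∞.
With ∫₀^∞ x^2 e^(−αx) dx = 2!/α^3, carrying out the integral gives A² · λ^3/4.
So A² = (λ^3/4)^(−1).
Substituting λ = 3.738 gives A² = 0.076585, so A = 0.27674.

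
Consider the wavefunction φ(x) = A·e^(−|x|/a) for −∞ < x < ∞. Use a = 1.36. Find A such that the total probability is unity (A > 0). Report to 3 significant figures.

Normalization requires ∫|φ|² dx = 1, integrated from −∞ to ∞.
Using ∫₀^∞ xⁿ e^(−αx) dx = n!/αⁿ⁺¹, ∫|φ|² dx = A²·(a).
So A² = (a)^(−1).
Substituting a = 1.36 gives A² = 0.7353, so A = 0.8575.

A ≈ 0.857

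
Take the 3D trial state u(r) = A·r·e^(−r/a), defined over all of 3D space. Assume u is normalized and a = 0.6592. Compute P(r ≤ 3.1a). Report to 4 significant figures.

P = ∫ |u|² 4πr² dr over r ≤ 3.1a.
Normalization gives A² = 1/(3·π·a^5).
Let t = r/a; then A², 4π and the length scale all cancel, so P = ∫_{0}^{3.1} t^4·e^(-2·t) dt ÷ ∫_{0}^{∞} t^4·e^(-2·t) dt.
An antiderivative of t^4·e^(-2·t) is -(t^4/2 + t^3 + 3·t^2/2 + 3·t/2 + 3/4)·e^(-2·t); evaluating from 0 to 3.1 gives ≈ 0.555617, while the full integral is 3/4.
Taking the ratio yields P = 0.74082.

P ≈ 0.7408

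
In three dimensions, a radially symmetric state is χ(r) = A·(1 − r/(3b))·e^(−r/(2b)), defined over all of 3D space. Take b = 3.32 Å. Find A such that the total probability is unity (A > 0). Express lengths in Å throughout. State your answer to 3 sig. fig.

A ≈ 0.0571 Å^(-3/2)

Normalization requires ∫|χ|² 4πr² dr = 1, integrated from 0 to ∞.
In 3D with spherical symmetry the volume element is 4πr² dr.
Using ∫₀^∞ rⁿ e^(−αr) dr = n!/αⁿ⁺¹, ∫|χ|² 4πr² dr = A²·(8·π·b^3/3).
Setting this equal to 1 gives A² = 1/(8·π·b^3/3).
Plugging in b = 3.32 yields A = 0.05711.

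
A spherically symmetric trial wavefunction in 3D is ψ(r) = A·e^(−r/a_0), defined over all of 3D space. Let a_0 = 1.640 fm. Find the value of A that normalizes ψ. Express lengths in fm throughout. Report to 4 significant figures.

We need A² ∫|f|² 4πr² dr = 1, taking the integral from 0 to ∞.
The angular integral contributes 4π, leaving ∫₀^∞ r²|ψ|² dr.
Carrying out the integral gives A² · π·a_0^3.
Setting this equal to 1 gives A² = 1/(π·a_0^3).
Plugging in a_0 = 1.640 yields A = 0.26863.

A ≈ 0.2686 fm^(-3/2)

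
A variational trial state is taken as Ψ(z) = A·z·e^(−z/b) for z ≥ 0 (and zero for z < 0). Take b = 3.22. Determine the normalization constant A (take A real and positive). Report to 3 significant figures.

Require ∫ |Ψ|² dz = 1 over the whole domain.
Carrying out the integral gives A² · b^3/4.
Hence A² = 1/[b^3/4].
Substituting b = 3.22 gives A² = 0.1198, so A = 0.3461.

A ≈ 0.346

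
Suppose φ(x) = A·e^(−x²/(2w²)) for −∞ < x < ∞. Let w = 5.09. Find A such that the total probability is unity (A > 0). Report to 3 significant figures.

A ≈ 0.333

Require ∫ |φ|² dx = 1 over the whole domain.
Using the Gaussian integral ∫_{−∞}^{∞} e^(−αx²) dx = √(π/α), ∫|φ|² dx = A²·(√(π)·w).
With w = 5.09: A² = 0.1108 and A = 0.3329.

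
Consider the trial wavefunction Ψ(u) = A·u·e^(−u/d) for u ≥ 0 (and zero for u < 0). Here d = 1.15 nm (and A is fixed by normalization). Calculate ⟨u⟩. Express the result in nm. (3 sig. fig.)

⟨u⟩ ≈ 1.73 nm

⟨u⟩ = ∫ u |Ψ|² du over the full domain.
The ratio of the moment integral to the normalization integral gives ⟨u⟩ = 3·d/2.
With d = 1.15, ⟨u⟩ = 1.725.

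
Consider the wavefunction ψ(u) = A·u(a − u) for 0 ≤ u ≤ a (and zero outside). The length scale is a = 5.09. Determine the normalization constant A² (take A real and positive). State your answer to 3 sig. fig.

A^2 ≈ 0.00878

We need A² ∫|f|² du = 1, taking the integral from 0 to a.
Expanding the polynomial and integrating term by term, with ψ = A·u(a − u), the integral evaluates to A²·[a^5/30].
So A² = (a^5/30)^(−1).
With a = 5.09: A² = 0.008781 and A = 0.09371.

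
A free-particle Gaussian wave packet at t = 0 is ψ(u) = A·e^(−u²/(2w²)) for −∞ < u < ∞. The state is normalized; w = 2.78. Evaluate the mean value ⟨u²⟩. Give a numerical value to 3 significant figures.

By definition ⟨u²⟩ = ∫ u^2 |ψ(u)|² du.
With ∫_{−∞}^{∞} u^(2m) e^(−αu²) du = (2m−1)!!·√π / (2^m α^(m+1/2)), since the A² factors cancel between numerator and denominator, ⟨u²⟩ = w^2/2.
With w = 2.78, ⟨u^2⟩ = 3.864.

⟨u^2⟩ ≈ 3.86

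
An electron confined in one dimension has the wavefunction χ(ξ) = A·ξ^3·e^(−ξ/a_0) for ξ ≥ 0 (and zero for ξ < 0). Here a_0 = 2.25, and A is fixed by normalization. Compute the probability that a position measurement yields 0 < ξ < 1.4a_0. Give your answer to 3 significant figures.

|χ|² is the probability density, so P = ∫_{0}^{1.4a_0} |χ|² dξ.
The normalization integral ∫|χ|²dξ over the whole domain equals 45·a_0^7/8·A², and A² cancels in the ratio.
In terms of u = ξ/a_0 (A² and the length scale cancel between numerator and denominator), P = [∫_{0}^{1.4} u^6·e^(-2·u) du] / [∫_{0}^{∞} u^6·e^(-2·u) du].
With ∫ u^6·e^(-2·u) du = -(4·u^6 + 12·u^5 + 30·u^4 + 60·u^3 + 90·u^2 + 90·u + 45)·e^(-2·u)/8 + C, the region integral is ≈ 0.13731 and the full one is 45/8.
This works out to P = 0.02441.

P ≈ 0.0244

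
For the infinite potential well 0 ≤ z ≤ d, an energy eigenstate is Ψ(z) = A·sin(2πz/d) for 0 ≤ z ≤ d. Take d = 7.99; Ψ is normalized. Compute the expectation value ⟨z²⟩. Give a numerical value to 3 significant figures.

⟨z^2⟩ ≈ 20.5

⟨z²⟩ = ∫ z^2 |Ψ|² dz over the full domain.
With ∫₀^d sin²(nπz/d) dz = d/2, since the A² factors cancel between numerator and denominator, ⟨z²⟩ = -d^2/(8·π^2) + d^2/3.
Putting d = 7.99 gives 20.47.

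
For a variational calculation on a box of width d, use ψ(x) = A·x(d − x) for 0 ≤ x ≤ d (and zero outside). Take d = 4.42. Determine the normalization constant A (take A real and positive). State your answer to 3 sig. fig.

A ≈ 0.133

We need A² ∫|f|² dx = 1, taking the integral from 0 to d.
Expanding the polynomial and integrating term by term, with ψ = A·x(d − x), the integral evaluates to A²·[d^5/30].
Plugging in d = 4.42 yields A = 0.1334.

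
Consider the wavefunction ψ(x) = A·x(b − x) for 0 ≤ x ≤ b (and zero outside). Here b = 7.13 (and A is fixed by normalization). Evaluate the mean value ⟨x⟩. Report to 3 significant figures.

⟨x⟩ ≈ 3.57

By definition ⟨x⟩ = ∫ x |ψ(x)|² dx.
Expanding the polynomial and integrating term by term, since the A² factors cancel between numerator and denominator, ⟨x⟩ = b/2.
With b = 7.13, ⟨x⟩ = 3.565.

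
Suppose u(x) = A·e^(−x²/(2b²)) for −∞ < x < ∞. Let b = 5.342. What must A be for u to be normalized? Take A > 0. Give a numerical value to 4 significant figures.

A ≈ 0.3250

The normalization condition is ∫|u|² dx = 1 from −∞ to ∞.
With ∫_{−∞}^{∞} x^(2m) e^(−αx²) dx = (2m−1)!!·√π / (2^m α^(m+1/2)), the integral (without the A² prefactor) comes out to √(π)·b.
Hence A² = 1/[√(π)·b].
Plugging in b = 5.342 yields A = 0.32498.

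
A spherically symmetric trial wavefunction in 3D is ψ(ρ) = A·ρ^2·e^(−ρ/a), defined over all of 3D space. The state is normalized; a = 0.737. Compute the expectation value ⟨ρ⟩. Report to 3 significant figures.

⟨ρ⟩ = ∫ ρ |ψ|² 4πρ² dρ over the full domain.
Evaluating both integrals, ⟨ρ⟩ = 7·a/2.
With a = 0.737, ⟨ρ⟩ = 2.580.

⟨ρ⟩ ≈ 2.58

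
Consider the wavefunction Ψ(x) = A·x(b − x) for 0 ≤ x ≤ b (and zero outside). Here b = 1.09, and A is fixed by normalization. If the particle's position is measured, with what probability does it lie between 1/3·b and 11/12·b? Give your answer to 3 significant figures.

P ≈ 0.785

The probability is P = ∫ |Ψ|² dx over [1/3·b, 11/12·b].
With A² fixed by ∫|Ψ|² = 1, i.e. A² = (b^5/30)^(−1), substitute and integrate.
Substituting u = x/b, A² and the length scale cancel in the ratio: P = ∫_{1/3}^{11/12} u^2·(1 - u)^2 du / ∫_{0}^{1} u^2·(1 - u)^2 du.
With ∫ u^2·(1 - u)^2 du = u^3·(6·u^2 - 15·u + 10)/30 + C, the region integral is ≈ 0.026168 and the full one is 1/30.
Evaluating gives P = 0.7850.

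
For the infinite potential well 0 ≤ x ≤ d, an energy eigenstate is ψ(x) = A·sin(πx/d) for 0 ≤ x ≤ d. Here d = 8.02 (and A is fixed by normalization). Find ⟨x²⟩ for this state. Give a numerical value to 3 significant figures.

By definition ⟨x²⟩ = ∫ x^2 |ψ(x)|² dx.
With ∫₀^d sin²(nπx/d) dx = d/2, the ratio of the moment integral to the normalization integral gives ⟨x²⟩ = -d^2/(2·π^2) + d^2/3.
With d = 8.02, ⟨x^2⟩ = 18.18.

⟨x^2⟩ ≈ 18.2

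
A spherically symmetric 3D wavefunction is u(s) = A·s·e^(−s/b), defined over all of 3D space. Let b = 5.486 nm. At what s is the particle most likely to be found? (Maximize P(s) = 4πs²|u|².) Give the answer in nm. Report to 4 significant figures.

s ≈ 10.97 nm

Differentiate P(s) = 4πs²|u|² with respect to s and set to zero.
Solving yields s = 2·b.
With b = 5.486, the most probable radial distance is 10.972 nm.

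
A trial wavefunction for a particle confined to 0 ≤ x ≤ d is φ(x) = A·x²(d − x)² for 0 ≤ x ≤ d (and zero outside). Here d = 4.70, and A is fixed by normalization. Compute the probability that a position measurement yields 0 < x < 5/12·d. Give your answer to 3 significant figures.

P ≈ 0.302

P = ∫_{0}^{5/12·d} |φ(x)|² dx.
Since A² = 1/(d^9/630), this is the region integral divided by the full normalization integral.
In terms of u = x/d (A² and the length scale cancel between numerator and denominator), P = [∫_{0}^{5/12} u^4·(1 - u)^4 du] / [∫_{0}^{1} u^4·(1 - u)^4 du].
Using ∫ u^4·(1 - u)^4 du = u^5·(70·u^4 - 315·u^3 + 540·u^2 - 420·u + 126)/630, the numerator is ≈ 0.00047989 and the denominator is 1/630.
Evaluating gives P = 0.3023.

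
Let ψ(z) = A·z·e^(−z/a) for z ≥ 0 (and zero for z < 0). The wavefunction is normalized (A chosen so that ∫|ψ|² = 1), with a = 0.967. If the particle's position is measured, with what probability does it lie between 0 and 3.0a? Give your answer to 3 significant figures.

P ≈ 0.938

P = ∫_{0}^{3.0a} |ψ(z)|² dz.
With A² fixed by ∫|ψ|² = 1, i.e. A² = (a^3/4)^(−1), substitute and integrate.
In terms of u = z/a (A² and the length scale cancel between numerator and denominator), P = [∫_{0}^{3.0} u^2·e^(-2·u) du] / [∫_{0}^{∞} u^2·e^(-2·u) du].
An antiderivative of u^2·e^(-2·u) is -(2·u^2 + 2·u + 1)·e^(-2·u)/4; evaluating from 0 to 3.0 gives 1/4 - 25·e^(-6)/4, while the full integral is 1/4.
This works out to P = 0.9380.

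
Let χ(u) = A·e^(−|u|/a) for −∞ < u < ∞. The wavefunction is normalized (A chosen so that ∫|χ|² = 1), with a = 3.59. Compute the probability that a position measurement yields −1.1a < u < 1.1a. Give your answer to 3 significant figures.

|χ|² is the probability density, so P = ∫_{−1.1a}^{1.1a} |χ|² du.
Since A² = 1/(a), this is the region integral divided by the full normalization integral.
Both integrals are even about u = 0, so only the u ≥ 0 halves are needed (the factors of 2 cancel). Let t = u/a; then A² and the length scale cancel, so P = ∫_{0}^{1.1} e^(-2·t) dt ÷ ∫_{0}^{∞} e^(-2·t) dt.
Using ∫ e^(-2·t) dt = -e^(-2·t)/2, the numerator is 1/2 - e^(-11/5)/2 and the denominator is 1/2.
This works out to P = 0.8892.

P ≈ 0.889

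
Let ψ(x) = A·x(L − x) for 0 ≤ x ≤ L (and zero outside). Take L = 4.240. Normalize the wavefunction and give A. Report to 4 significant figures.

Normalization requires ∫|ψ|² dx = 1, integrated from 0 to L.
∫|ψ|² dx = A²·(L^5/30).
Setting this equal to 1 gives A² = 1/(L^5/30).
With L = 4.240: A² = 0.021892 and A = 0.14796.

A ≈ 0.1480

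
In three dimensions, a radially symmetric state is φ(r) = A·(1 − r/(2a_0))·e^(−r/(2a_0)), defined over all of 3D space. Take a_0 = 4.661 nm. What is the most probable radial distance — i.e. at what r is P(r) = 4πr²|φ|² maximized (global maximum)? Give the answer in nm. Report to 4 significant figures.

r ≈ 24.41 nm

Differentiate P(r) = 4πr²|φ|² with respect to r and set to zero.
This gives r = a_0·(√(5) + 3).
With a_0 = 4.661, the most probable radial distance is 24.405 nm.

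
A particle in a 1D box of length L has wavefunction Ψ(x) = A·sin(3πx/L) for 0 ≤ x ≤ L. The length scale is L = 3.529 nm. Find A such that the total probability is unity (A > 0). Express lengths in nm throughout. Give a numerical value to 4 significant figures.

The normalization condition is ∫|Ψ|² dx = 1 from 0 to L.
∫|Ψ|² dx = A²·(L/2).
Hence A² = 1/[L/2].
Plugging in L = 3.529 yields A = 0.75282.

A ≈ 0.7528 nm^(-1/2)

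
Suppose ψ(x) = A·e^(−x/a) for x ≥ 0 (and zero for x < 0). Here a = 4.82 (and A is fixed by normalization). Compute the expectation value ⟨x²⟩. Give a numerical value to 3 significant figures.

By definition ⟨x²⟩ = ∫ x^2 |ψ(x)|² dx.
Evaluating both integrals, ⟨x²⟩ = a^2/2.
With a = 4.82, ⟨x^2⟩ = 11.62.

⟨x^2⟩ ≈ 11.6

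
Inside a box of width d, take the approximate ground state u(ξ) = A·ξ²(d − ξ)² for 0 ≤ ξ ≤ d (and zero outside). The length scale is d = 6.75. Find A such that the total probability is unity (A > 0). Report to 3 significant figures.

We need A² ∫|f|² dξ = 1, taking the integral from 0 to d.
∫|u|² dξ = A²·(d^9/630).
So A² = (d^9/630)^(−1).
Plugging in d = 6.75 yields A = 0.004654.

A ≈ 0.00465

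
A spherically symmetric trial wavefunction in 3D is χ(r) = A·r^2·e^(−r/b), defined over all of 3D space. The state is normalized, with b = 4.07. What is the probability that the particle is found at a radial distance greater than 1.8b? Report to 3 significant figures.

P ≈ 0.927

Integrate the radial probability density 4πr²|χ|² over r > 1.8b.
Normalization gives A² = 1/(45·π·b^7/2).
Let u = r/b; then A², 4π and the length scale all cancel, so P = ∫_{1.8}^{∞} u^6·e^(-2·u) du ÷ ∫_{0}^{∞} u^6·e^(-2·u) du.
With ∫ u^6·e^(-2·u) du = -(4·u^6 + 12·u^5 + 30·u^4 + 60·u^3 + 90·u^2 + 90·u + 45)·e^(-2·u)/8 + C, the region integral is ≈ 5.2128 and the full one is 45/8.
Taking the ratio yields P = 0.9267.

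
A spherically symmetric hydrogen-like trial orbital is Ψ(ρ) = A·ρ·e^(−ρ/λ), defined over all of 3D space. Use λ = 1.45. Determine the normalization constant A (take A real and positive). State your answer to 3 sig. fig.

A ≈ 0.129

Normalization requires ∫|Ψ|² 4πρ² dρ = 1, integrated from 0 to ∞.
(Spherical symmetry: dV = 4πρ² dρ.)
With Ψ = A·ρ·e^(−ρ/λ), the integral evaluates to A²·[3·π·λ^5].
Hence A² = 1/[3·π·λ^5].
Plugging in λ = 1.45 yields A = 0.1287.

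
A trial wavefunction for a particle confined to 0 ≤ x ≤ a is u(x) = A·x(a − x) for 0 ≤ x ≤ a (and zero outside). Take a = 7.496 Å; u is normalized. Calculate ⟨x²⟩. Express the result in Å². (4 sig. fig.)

⟨x²⟩ = ∫ x^2 |u|² dx over the full domain.
Expanding the polynomial and integrating term by term, evaluating both integrals, ⟨x²⟩ = 2·a^2/7.
Putting a = 7.496 gives 16.054.

⟨x^2⟩ ≈ 16.05 Å^2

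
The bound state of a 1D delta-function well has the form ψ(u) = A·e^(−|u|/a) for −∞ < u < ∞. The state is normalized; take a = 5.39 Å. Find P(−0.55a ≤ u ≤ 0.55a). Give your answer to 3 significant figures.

P ≈ 0.667

P = ∫_{−0.55a}^{0.55a} |ψ(u)|² du.
Since A² = 1/(a), this is the region integral divided by the full normalization integral.
By symmetry take twice the u ≥ 0 contribution in numerator and denominator; the 2's cancel. Substituting t = u/a, A² and the length scale cancel in the ratio: P = ∫_{0}^{0.55} e^(-2·t) dt / ∫_{0}^{∞} e^(-2·t) dt.
Using ∫ e^(-2·t) dt = -e^(-2·t)/2, the numerator is 1/2 - e^(-11/10)/2 and the denominator is 1/2.
The result is P = 0.6671.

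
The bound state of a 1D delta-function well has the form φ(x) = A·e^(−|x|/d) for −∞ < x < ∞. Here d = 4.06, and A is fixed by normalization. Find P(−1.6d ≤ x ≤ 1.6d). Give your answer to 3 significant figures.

P = ∫_{−1.6d}^{1.6d} |φ(x)|² dx.
With A² fixed by ∫|φ|² = 1, i.e. A² = (d)^(−1), substitute and integrate.
Both integrals are even about x = 0, so only the x ≥ 0 halves are needed (the factors of 2 cancel). In terms of u = x/d (A² and the length scale cancel between numerator and denominator), P = [∫_{0}^{1.6} e^(-2·u) du] / [∫_{0}^{∞} e^(-2·u) du].
With ∫ e^(-2·u) du = -e^(-2·u)/2 + C, the region integral is 1/2 - e^(-16/5)/2 and the full one is 1/2.
The result is P = 0.9592.

P ≈ 0.959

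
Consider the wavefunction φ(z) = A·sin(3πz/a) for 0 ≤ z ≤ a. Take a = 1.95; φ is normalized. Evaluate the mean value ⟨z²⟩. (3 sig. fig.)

⟨z^2⟩ ≈ 1.25

⟨z²⟩ = ∫ z^2 |φ|² dz over the full domain.
Evaluating both integrals, ⟨z²⟩ = -a^2/(18·π^2) + a^2/3.
Putting a = 1.95 gives 1.246.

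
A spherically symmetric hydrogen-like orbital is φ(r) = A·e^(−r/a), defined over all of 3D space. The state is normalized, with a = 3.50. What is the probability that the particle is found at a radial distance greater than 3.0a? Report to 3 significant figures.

P = ∫ |φ|² 4πr² dr over r > 3.0a.
Normalization gives A² = 1/(π·a^3).
Let u = r/a; then A², 4π and the length scale all cancel, so P = ∫_{3.0}^{∞} u^2·e^(-2·u) du ÷ ∫_{0}^{∞} u^2·e^(-2·u) du.
Using ∫ u^2·e^(-2·u) du = -(2·u^2 + 2·u + 1)·e^(-2·u)/4, the numerator is 25·e^(-6)/4 and the denominator is 1/4.
Taking the ratio yields P = 0.06197.

P ≈ 0.0620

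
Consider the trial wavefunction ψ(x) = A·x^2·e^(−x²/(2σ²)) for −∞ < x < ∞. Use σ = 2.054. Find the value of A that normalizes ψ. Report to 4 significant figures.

Require ∫ |ψ|² dx = 1 over the whole domain.
Using the Gaussian integral ∫_{−∞}^{∞} e^(−αx²) dx = √(π/α), carrying out the integral gives A² · 3·√(π)·σ^5/4.
So A² = (3·√(π)·σ^5/4)^(−1).
Plugging in σ = 2.054 yields A = 0.14344.

A ≈ 0.1434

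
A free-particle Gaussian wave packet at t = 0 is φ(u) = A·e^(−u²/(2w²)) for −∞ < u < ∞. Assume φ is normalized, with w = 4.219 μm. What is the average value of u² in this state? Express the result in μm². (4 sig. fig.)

⟨u^2⟩ ≈ 8.900 μm^2

⟨u²⟩ = ∫ u^2 |φ|² du over the full domain.
Since the A² factors cancel between numerator and denominator, ⟨u²⟩ = w^2/2.
Putting w = 4.219 gives 8.9000.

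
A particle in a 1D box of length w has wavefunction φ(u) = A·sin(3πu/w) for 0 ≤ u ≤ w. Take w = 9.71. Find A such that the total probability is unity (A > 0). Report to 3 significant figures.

A ≈ 0.454

We need A² ∫|f|² du = 1, taking the integral from 0 to w.
With ∫₀^w sin²(nπu/w) du = w/2, the integral (without the A² prefactor) comes out to w/2.
So A² = (w/2)^(−1).
With w = 9.71: A² = 0.2060 and A = 0.4538.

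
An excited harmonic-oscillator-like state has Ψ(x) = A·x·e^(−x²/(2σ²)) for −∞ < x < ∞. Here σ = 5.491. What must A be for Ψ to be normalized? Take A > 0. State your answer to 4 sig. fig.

A ≈ 0.08256

Require ∫ |Ψ|² dx = 1 over the whole domain.
Using the Gaussian integral ∫_{−∞}^{∞} e^(−αx²) dx = √(π/α), with Ψ = A·x·e^(−x²/(2σ²)), the integral evaluates to A²·[√(π)·σ^3/2].
Hence A² = 1/[√(π)·σ^3/2].
With σ = 5.491: A² = 0.0068155 and A = 0.082556.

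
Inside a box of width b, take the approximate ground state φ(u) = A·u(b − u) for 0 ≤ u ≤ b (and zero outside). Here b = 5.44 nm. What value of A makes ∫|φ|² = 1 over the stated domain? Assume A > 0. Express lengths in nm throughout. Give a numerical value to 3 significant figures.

Require ∫ |φ|² du = 1 over the whole domain.
Expanding the polynomial and integrating term by term, carrying out the integral gives A² · b^5/30.
So A² = (b^5/30)^(−1).
Plugging in b = 5.44 yields A = 0.07935.

A ≈ 0.0794 nm^(-5/2)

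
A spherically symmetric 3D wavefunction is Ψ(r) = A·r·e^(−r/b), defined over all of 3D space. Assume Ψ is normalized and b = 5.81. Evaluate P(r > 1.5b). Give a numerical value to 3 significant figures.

P ≈ 0.815

With dV = 4πr²dr, the probability is ∫|Ψ|² dV over r > 1.5b.
Normalization gives A² = 1/(3·π·b^5).
In terms of u = r/b (A², 4π and the length scale all cancel between numerator and denominator), P = [∫_{1.5}^{∞} u^4·e^(-2·u) du] / [∫_{0}^{∞} u^4·e^(-2·u) du].
With ∫ u^4·e^(-2·u) du = -(u^4/2 + u^3 + 3·u^2/2 + 3·u/2 + 3/4)·e^(-2·u) + C, the region integral is 393·e^(-3)/32 and the full one is 3/4.
This evaluates to P = 0.8153.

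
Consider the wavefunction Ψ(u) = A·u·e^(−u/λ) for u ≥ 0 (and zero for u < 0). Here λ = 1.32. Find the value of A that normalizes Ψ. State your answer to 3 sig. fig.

We need A² ∫|f|² du = 1, taking the integral from 0 to ∞.
The integral (without the A² prefactor) comes out to λ^3/4.
Hence A² = 1/[λ^3/4].
Substituting λ = 1.32 gives A² = 1.739, so A = 1.319.

A ≈ 1.32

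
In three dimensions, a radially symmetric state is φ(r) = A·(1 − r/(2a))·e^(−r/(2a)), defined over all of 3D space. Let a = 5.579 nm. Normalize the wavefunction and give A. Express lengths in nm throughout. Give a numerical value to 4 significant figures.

A ≈ 0.01514 nm^(-3/2)

The normalization condition is ∫|φ|² 4πr² dr = 1 from 0 to ∞.
Recall ∫₀^∞ r^m e^(−r/β) dr = m!·β^(m+1), with φ = A·(1 − r/(2a))·e^(−r/(2a)), the integral evaluates to A²·[8·π·a^3].
Hence A² = 1/[8·π·a^3].
Substituting a = 5.579 gives A² = 0.00022913, so A = 0.015137.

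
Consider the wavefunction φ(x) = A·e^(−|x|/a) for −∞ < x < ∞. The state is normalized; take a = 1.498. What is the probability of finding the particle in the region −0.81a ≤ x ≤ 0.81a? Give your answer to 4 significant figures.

The probability is P = ∫ |φ|² dx over [−0.81a, 0.81a].
Since A² = 1/(a), this is the region integral divided by the full normalization integral.
By symmetry take twice the x ≥ 0 contribution in numerator and denominator; the 2's cancel. Substituting u = x/a, A² and the length scale cancel in the ratio: P = ∫_{0}^{0.81} e^(-2·u) du / ∫_{0}^{∞} e^(-2·u) du.
An antiderivative of e^(-2·u) is -e^(-2·u)/2; evaluating from 0 to 0.81 gives 1/2 - e^(-81/50)/2, while the full integral is 1/2.
Evaluating gives P = 0.80210.

P ≈ 0.8021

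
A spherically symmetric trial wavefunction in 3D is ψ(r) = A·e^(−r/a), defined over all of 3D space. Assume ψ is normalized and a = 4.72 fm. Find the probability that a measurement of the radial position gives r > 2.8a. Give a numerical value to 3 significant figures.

P ≈ 0.0824

Integrate the radial probability density 4πr²|ψ|² over r > 2.8a.
Normalization gives A² = 1/(π·a^3).
Substituting u = r/a, A², 4π and the length scale all cancel in the ratio: P = ∫_{2.8}^{∞} u^2·e^(-2·u) du / ∫_{0}^{∞} u^2·e^(-2·u) du.
An antiderivative of u^2·e^(-2·u) is -(2·u^2 + 2·u + 1)·e^(-2·u)/4; evaluating from 2.8 to ∞ gives 557·e^(-28/5)/100, while the full integral is 1/4.
This evaluates to P = 0.08239.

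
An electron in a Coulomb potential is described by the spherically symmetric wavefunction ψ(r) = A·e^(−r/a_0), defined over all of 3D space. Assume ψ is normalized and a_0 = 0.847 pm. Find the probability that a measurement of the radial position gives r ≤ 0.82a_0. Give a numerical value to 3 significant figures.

P ≈ 0.227

With dV = 4πr²dr, the probability is ∫|ψ|² dV over r ≤ 0.82a_0.
Normalization gives A² = 1/(π·a_0^3).
In terms of u = r/a_0 (A², 4π and the length scale all cancel between numerator and denominator), P = [∫_{0}^{0.82} u^2·e^(-2·u) du] / [∫_{0}^{∞} u^2·e^(-2·u) du].
Using ∫ u^2·e^(-2·u) du = -(2·u^2 + 2·u + 1)·e^(-2·u)/4, the numerator is 1/4 - 4981·e^(-41/25)/5000 and the denominator is 1/4.
Taking the ratio yields P = 0.2270.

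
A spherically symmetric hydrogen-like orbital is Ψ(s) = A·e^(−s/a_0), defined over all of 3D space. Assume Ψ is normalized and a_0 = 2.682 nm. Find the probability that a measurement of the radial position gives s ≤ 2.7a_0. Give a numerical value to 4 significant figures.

P = ∫ |Ψ|² 4πs² ds over s ≤ 2.7a_0.
A² is fixed by ∫₀^∞ 4πs²|Ψ|² ds = 1, i.e. A² = (π·a_0^3)^(−1).
Let u = s/a_0; then A², 4π and the length scale all cancel, so P = ∫_{0}^{2.7} u^2·e^(-2·u) du ÷ ∫_{0}^{∞} u^2·e^(-2·u) du.
Using ∫ u^2·e^(-2·u) du = -(2·u^2 + 2·u + 1)·e^(-2·u)/4, the numerator is 1/4 - 1049·e^(-27/5)/200 and the denominator is 1/4.
This evaluates to P = 0.90524.

P ≈ 0.9052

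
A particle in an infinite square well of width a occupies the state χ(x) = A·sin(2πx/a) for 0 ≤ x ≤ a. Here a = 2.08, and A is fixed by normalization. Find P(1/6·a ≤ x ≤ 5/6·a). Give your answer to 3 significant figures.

P ≈ 0.804

P = ∫_{1/6·a}^{5/6·a} |χ(x)|² dx.
With A² fixed by ∫|χ|² = 1, i.e. A² = (a/2)^(−1), substitute and integrate.
In terms of u = x/a (A² and the length scale cancel between numerator and denominator), P = [∫_{1/6}^{5/6} sin(2·π·u)^2 du] / [∫_{0}^{1} sin(2·π·u)^2 du].
With ∫ sin(2·π·u)^2 du = u/2 - sin(4·π·u)/(8·π) + C, the region integral is √(3)/(8·π) + 1/3 and the full one is 1/2.
Evaluating gives P = √(3)/(4·π) + 2/3.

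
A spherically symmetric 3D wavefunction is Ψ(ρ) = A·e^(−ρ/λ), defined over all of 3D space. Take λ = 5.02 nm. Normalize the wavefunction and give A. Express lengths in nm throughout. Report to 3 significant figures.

We need A² ∫|f|² 4πρ² dρ = 1, taking the integral from 0 to ∞.
In 3D with spherical symmetry the volume element is 4πρ² dρ.
Carrying out the integral gives A² · π·λ^3.
With λ = 5.02: A² = 0.002516 and A = 0.05016.

A ≈ 0.0502 nm^(-3/2)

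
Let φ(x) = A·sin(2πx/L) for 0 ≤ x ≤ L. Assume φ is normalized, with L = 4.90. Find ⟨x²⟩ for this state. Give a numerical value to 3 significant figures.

The expectation value is the |φ|²-weighted average of x^2: ∫ x^2|φ|² dx.
Evaluating both integrals, ⟨x²⟩ = -L^2/(8·π^2) + L^2/3.
Putting L = 4.90 gives 7.699.

⟨x^2⟩ ≈ 7.70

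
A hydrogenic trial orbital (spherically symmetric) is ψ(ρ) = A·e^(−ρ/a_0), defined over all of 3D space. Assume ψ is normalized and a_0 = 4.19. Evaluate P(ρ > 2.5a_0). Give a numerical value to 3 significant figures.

P = ∫ |ψ|² 4πρ² dρ over ρ > 2.5a_0.
The full normalization integral is A²·[π·a_0^3] = 1, fixing A².
Substituting u = ρ/a_0, A², 4π and the length scale all cancel in the ratio: P = ∫_{2.5}^{∞} u^2·e^(-2·u) du / ∫_{0}^{∞} u^2·e^(-2·u) du.
An antiderivative of u^2·e^(-2·u) is -(2·u^2 + 2·u + 1)·e^(-2·u)/4; evaluating from 2.5 to ∞ gives 37·e^(-5)/8, while the full integral is 1/4.
This evaluates to P = 0.1247.

P ≈ 0.125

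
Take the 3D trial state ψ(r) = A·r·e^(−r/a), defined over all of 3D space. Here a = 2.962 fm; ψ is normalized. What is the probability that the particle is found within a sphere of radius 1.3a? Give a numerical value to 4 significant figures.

P ≈ 0.1226

With dV = 4πr²dr, the probability is ∫|ψ|² dV over r ≤ 1.3a.
Normalization gives A² = 1/(3·π·a^5).
Let u = r/a; then A², 4π and the length scale all cancel, so P = ∫_{0}^{1.3} u^4·e^(-2·u) du ÷ ∫_{0}^{∞} u^4·e^(-2·u) du.
With ∫ u^4·e^(-2·u) du = -(u^4/2 + u^3 + 3·u^2/2 + 3·u/2 + 3/4)·e^(-2·u) + C, the region integral is ≈ 0.0919324 and the full one is 3/4.
The region integral divided by the full integral gives P = 0.12258.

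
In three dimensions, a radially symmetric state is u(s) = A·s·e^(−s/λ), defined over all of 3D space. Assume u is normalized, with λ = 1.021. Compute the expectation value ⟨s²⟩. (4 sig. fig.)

⟨s^2⟩ ≈ 7.818

The expectation value is the |u|²-weighted average of s^2: ∫ s^2|u|² 4πs² ds.
Using ∫₀^∞ sⁿ e^(−αs) ds = n!/αⁿ⁺¹, evaluating both integrals, ⟨s²⟩ = 15·λ^2/2.
Putting λ = 1.021 gives 7.8183.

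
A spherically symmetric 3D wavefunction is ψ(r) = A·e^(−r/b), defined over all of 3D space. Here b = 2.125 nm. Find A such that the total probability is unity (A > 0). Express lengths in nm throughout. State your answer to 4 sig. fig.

A ≈ 0.1821 nm^(-3/2)

Require ∫ |ψ|² 4πr² dr = 1 over the whole domain.
The angular integral contributes 4π, leaving ∫₀^∞ r²|ψ|² dr.
Carrying out the integral gives A² · π·b^3.
Setting this equal to 1 gives A² = 1/(π·b^3).
With b = 2.125: A² = 0.033172 and A = 0.18213.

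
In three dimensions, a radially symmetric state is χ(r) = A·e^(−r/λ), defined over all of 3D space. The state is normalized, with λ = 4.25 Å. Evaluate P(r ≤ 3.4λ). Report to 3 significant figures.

P ≈ 0.966

With dV = 4πr²dr, the probability is ∫|χ|² dV over r ≤ 3.4λ.
The full normalization integral is A²·[π·λ^3] = 1, fixing A².
Let u = r/λ; then A², 4π and the length scale all cancel, so P = ∫_{0}^{3.4} u^2·e^(-2·u) du ÷ ∫_{0}^{∞} u^2·e^(-2·u) du.
Using ∫ u^2·e^(-2·u) du = -(2·u^2 + 2·u + 1)·e^(-2·u)/4, the numerator is 1/4 - 773·e^(-34/5)/100 and the denominator is 1/4.
This evaluates to P = 0.9656.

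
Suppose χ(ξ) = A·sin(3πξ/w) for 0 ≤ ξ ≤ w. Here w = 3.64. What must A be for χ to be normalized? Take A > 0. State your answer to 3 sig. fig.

Normalization requires ∫|χ|² dξ = 1, integrated from 0 to w.
Using sin²θ = (1 − cos 2θ)/2, ∫|χ|² dξ = A²·(w/2).
Hence A² = 1/[w/2].
Plugging in w = 3.64 yields A = 0.7412.

A ≈ 0.741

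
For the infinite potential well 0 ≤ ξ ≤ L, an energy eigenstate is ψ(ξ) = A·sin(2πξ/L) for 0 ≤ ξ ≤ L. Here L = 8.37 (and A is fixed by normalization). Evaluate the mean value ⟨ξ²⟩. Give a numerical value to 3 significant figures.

⟨ξ²⟩ = ∫ ξ^2 |ψ|² dξ over the full domain.
Using sin²θ = (1 − cos 2θ)/2, evaluating both integrals, ⟨ξ²⟩ = -L^2/(8·π^2) + L^2/3.
Putting L = 8.37 gives 22.47.

⟨ξ^2⟩ ≈ 22.5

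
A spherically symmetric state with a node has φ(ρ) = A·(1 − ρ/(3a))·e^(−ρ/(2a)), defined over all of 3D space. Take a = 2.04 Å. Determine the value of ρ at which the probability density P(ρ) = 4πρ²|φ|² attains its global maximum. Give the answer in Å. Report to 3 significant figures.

ρ ≈ 2.04 Å

Set d/dρ [P(ρ) = 4πρ²|φ|²] = 0 and solve for ρ > 0.
Solving yields ρ = a.
With a = 2.04, the most probable radial distance is 2.040 Å.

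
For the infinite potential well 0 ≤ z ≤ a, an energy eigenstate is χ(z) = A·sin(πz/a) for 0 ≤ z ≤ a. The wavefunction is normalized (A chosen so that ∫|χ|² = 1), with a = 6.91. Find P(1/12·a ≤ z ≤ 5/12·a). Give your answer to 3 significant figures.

P ≈ 0.333

The probability is P = ∫ |χ|² dz over [1/12·a, 5/12·a].
With A² fixed by ∫|χ|² = 1, i.e. A² = (a/2)^(−1), substitute and integrate.
Let u = z/a; then A² and the length scale cancel, so P = ∫_{1/12}^{5/12} sin(π·u)^2 du ÷ ∫_{0}^{1} sin(π·u)^2 du.
With ∫ sin(π·u)^2 du = u/2 - sin(2·π·u)/(4·π) + C, the region integral is 1/6 and the full one is 1/2.
Evaluating gives P = 1/3.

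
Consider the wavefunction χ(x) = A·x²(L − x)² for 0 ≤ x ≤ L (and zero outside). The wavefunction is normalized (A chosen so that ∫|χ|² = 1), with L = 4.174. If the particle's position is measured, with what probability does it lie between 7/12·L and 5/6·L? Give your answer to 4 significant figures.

P = ∫_{7/12·L}^{5/6·L} |χ(x)|² dx.
Since A² = 1/(L^9/630), this is the region integral divided by the full normalization integral.
Let u = x/L; then A² and the length scale cancel, so P = ∫_{7/12}^{5/6} u^4·(1 - u)^4 du ÷ ∫_{0}^{1} u^4·(1 - u)^4 du.
With ∫ u^4·(1 - u)^4 du = u^5·(70·u^4 - 315·u^3 + 540·u^2 - 420·u + 126)/630 + C, the region integral is ≈ 0.000465682 and the full one is 1/630.
Taking the ratio, P = 0.29338.

P ≈ 0.2934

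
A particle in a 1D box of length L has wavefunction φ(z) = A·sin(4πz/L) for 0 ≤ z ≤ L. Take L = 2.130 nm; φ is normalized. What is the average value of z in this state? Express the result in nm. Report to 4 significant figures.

The expectation value is the |φ|²-weighted average of z: ∫ z|φ|² dz.
The ratio of the moment integral to the normalization integral gives ⟨z⟩ = L/2.
Putting L = 2.130 gives 1.0650.

⟨z⟩ ≈ 1.065 nm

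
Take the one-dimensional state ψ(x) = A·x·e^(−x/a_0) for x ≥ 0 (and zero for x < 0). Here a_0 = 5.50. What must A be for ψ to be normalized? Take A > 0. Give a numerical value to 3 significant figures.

The normalization condition is ∫|ψ|² dx = 1 from 0 to ∞.
Carrying out the integral gives A² · a_0^3/4.
With a_0 = 5.50: A² = 0.02404 and A = 0.1551.

A ≈ 0.155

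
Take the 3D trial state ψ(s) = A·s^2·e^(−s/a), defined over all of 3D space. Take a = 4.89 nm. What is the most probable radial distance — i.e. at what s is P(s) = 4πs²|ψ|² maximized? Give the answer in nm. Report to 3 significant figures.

s ≈ 14.7 nm

Differentiate P(s) = 4πs²|ψ|² with respect to s and set to zero.
Solving yields s = 3·a.
With a = 4.89, the most probable radial distance is 14.67 nm.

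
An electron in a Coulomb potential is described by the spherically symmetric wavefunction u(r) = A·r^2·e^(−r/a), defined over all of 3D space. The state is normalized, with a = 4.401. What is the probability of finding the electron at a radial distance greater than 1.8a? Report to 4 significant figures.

Integrate the radial probability density 4πr²|u|² over r > 1.8a.
Normalization gives A² = 1/(45·π·a^7/2).
In terms of t = r/a (A², 4π and the length scale all cancel between numerator and denominator), P = [∫_{1.8}^{∞} t^6·e^(-2·t) dt] / [∫_{0}^{∞} t^6·e^(-2·t) dt].
With ∫ t^6·e^(-2·t) dt = -(4·t^6 + 12·t^5 + 30·t^4 + 60·t^3 + 90·t^2 + 90·t + 45)·e^(-2·t)/8 + C, the region integral is ≈ 5.21284 and the full one is 45/8.
The region integral divided by the full integral gives P = 0.92673.

P ≈ 0.9267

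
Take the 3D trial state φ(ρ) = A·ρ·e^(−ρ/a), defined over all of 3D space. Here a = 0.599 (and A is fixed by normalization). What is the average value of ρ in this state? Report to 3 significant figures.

⟨ρ⟩ = ∫ ρ |φ|² 4πρ² dρ over the full domain.
The ratio of the moment integral to the normalization integral gives ⟨ρ⟩ = 5·a/2.
With a = 0.599, ⟨ρ⟩ = 1.498.

⟨ρ⟩ ≈ 1.50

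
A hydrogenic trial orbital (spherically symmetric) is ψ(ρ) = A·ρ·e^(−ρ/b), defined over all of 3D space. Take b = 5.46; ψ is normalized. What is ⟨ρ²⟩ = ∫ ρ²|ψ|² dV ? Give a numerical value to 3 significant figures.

⟨ρ^2⟩ ≈ 224

The expectation value is the |ψ|²-weighted average of ρ^2: ∫ ρ^2|ψ|² 4πρ² dρ.
Evaluating both integrals, ⟨ρ²⟩ = 15·b^2/2.
With b = 5.46, ⟨ρ^2⟩ = 223.6.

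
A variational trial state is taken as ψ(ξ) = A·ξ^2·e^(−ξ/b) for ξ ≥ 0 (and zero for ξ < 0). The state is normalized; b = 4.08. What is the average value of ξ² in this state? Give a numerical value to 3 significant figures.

⟨ξ^2⟩ ≈ 125

⟨ξ²⟩ = ∫ ξ^2 |ψ|² dξ over the full domain.
Recall ∫₀^∞ ξ^m e^(−ξ/β) dξ = m!·β^(m+1), the ratio of the moment integral to the normalization integral gives ⟨ξ²⟩ = 15·b^2/2.
With b = 4.08, ⟨ξ^2⟩ = 124.8.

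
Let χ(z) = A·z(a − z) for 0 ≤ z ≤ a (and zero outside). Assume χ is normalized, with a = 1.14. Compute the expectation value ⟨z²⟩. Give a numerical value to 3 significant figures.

⟨z^2⟩ ≈ 0.371

The expectation value is the |χ|²-weighted average of z^2: ∫ z^2|χ|² dz.
Expanding the polynomial and integrating term by term, the ratio of the moment integral to the normalization integral gives ⟨z²⟩ = 2·a^2/7.
Putting a = 1.14 gives 0.3713.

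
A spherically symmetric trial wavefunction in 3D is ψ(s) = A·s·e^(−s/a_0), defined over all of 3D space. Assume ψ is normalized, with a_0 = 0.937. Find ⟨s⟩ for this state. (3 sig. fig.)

⟨s⟩ ≈ 2.34

⟨s⟩ = ∫ s |ψ|² 4πs² ds over the full domain.
With ∫₀^∞ s^5 e^(−αs) ds = 5!/α^6, evaluating both integrals, ⟨s⟩ = 5·a_0/2.
Putting a_0 = 0.937 gives 2.343.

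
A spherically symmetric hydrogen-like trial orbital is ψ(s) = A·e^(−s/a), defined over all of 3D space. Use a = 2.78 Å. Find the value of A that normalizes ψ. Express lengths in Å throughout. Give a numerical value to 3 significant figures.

Normalization requires ∫|ψ|² 4πs² ds = 1, integrated from 0 to ∞.
In 3D with spherical symmetry the volume element is 4πs² ds.
With ψ = A·e^(−s/a), the integral evaluates to A²·[π·a^3].
Setting this equal to 1 gives A² = 1/(π·a^3).
Plugging in a = 2.78 yields A = 0.1217.

A ≈ 0.122 Å^(-3/2)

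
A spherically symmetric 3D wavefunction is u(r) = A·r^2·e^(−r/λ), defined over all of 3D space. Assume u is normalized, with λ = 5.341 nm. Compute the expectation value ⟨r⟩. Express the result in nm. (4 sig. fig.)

⟨r⟩ ≈ 18.69 nm

⟨r⟩ = ∫ r |u|² 4πr² dr over the full domain.
Using ∫₀^∞ rⁿ e^(−αr) dr = n!/αⁿ⁺¹, since the A² factors cancel between numerator and denominator, ⟨r⟩ = 7·λ/2.
Putting λ = 5.341 gives 18.694.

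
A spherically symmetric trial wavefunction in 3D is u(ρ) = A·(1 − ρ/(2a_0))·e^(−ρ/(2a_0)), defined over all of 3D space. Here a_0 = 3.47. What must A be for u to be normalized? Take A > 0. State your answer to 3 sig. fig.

Normalization requires ∫|u|² 4πρ² dρ = 1, integrated from 0 to ∞.
Using ∫₀^∞ ρⁿ e^(−αρ) dρ = n!/αⁿ⁺¹, with u = A·(1 − ρ/(2a_0))·e^(−ρ/(2a_0)), the integral evaluates to A²·[8·π·a_0^3].
Setting this equal to 1 gives A² = 1/(8·π·a_0^3).
Substituting a_0 = 3.47 gives A² = 0.0009523, so A = 0.03086.

A ≈ 0.0309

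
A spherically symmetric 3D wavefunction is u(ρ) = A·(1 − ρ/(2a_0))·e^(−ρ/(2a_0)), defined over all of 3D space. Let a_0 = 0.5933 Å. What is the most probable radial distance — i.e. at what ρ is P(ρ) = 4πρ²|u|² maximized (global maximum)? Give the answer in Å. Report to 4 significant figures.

Differentiate P(ρ) = 4πρ²|u|² with respect to ρ and set to zero.
Solving yields ρ = a_0·(√(5) + 3).
With a_0 = 0.5933, the most probable radial distance is 3.1066 Å.

ρ ≈ 3.107 Å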